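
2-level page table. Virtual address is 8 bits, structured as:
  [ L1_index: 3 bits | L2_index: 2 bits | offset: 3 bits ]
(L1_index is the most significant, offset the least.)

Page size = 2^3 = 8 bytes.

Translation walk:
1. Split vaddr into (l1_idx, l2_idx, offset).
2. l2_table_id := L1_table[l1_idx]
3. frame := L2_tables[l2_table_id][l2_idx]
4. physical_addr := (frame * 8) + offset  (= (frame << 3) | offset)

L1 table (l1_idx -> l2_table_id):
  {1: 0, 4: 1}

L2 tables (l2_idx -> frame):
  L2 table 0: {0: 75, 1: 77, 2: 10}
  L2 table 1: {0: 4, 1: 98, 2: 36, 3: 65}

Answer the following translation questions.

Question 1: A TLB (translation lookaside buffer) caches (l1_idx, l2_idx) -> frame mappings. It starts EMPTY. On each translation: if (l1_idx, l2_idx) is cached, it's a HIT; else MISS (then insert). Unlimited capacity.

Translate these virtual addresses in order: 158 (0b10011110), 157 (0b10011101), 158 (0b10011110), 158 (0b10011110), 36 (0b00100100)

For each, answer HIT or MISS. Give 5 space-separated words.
vaddr=158: (4,3) not in TLB -> MISS, insert
vaddr=157: (4,3) in TLB -> HIT
vaddr=158: (4,3) in TLB -> HIT
vaddr=158: (4,3) in TLB -> HIT
vaddr=36: (1,0) not in TLB -> MISS, insert

Answer: MISS HIT HIT HIT MISS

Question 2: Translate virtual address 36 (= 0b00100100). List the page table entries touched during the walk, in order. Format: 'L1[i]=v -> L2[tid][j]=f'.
Answer: L1[1]=0 -> L2[0][0]=75

Derivation:
vaddr = 36 = 0b00100100
Split: l1_idx=1, l2_idx=0, offset=4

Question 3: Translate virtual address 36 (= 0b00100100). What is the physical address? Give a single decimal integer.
vaddr = 36 = 0b00100100
Split: l1_idx=1, l2_idx=0, offset=4
L1[1] = 0
L2[0][0] = 75
paddr = 75 * 8 + 4 = 604

Answer: 604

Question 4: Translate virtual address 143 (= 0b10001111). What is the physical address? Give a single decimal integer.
vaddr = 143 = 0b10001111
Split: l1_idx=4, l2_idx=1, offset=7
L1[4] = 1
L2[1][1] = 98
paddr = 98 * 8 + 7 = 791

Answer: 791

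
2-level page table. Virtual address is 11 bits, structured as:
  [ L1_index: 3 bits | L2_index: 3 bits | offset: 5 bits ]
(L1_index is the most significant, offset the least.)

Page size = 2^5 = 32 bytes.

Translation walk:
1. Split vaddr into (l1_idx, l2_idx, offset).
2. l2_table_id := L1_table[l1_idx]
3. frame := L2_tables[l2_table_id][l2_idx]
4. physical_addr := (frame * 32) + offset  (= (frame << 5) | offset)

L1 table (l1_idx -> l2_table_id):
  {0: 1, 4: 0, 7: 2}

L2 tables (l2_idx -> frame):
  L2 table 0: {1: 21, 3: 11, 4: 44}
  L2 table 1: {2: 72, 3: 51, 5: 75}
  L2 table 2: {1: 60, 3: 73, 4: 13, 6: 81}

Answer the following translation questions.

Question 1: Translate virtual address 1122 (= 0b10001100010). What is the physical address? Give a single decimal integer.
Answer: 354

Derivation:
vaddr = 1122 = 0b10001100010
Split: l1_idx=4, l2_idx=3, offset=2
L1[4] = 0
L2[0][3] = 11
paddr = 11 * 32 + 2 = 354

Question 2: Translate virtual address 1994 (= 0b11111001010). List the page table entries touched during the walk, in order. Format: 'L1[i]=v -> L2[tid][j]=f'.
vaddr = 1994 = 0b11111001010
Split: l1_idx=7, l2_idx=6, offset=10

Answer: L1[7]=2 -> L2[2][6]=81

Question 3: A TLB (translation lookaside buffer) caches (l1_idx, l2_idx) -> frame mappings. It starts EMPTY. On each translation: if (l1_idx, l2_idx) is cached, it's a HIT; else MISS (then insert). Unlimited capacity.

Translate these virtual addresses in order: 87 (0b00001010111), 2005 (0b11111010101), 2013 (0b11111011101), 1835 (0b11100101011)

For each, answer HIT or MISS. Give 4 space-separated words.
vaddr=87: (0,2) not in TLB -> MISS, insert
vaddr=2005: (7,6) not in TLB -> MISS, insert
vaddr=2013: (7,6) in TLB -> HIT
vaddr=1835: (7,1) not in TLB -> MISS, insert

Answer: MISS MISS HIT MISS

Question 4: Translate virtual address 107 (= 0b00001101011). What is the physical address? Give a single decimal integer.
vaddr = 107 = 0b00001101011
Split: l1_idx=0, l2_idx=3, offset=11
L1[0] = 1
L2[1][3] = 51
paddr = 51 * 32 + 11 = 1643

Answer: 1643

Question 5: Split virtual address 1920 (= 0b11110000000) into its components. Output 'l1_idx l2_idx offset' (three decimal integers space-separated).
Answer: 7 4 0

Derivation:
vaddr = 1920 = 0b11110000000
  top 3 bits -> l1_idx = 7
  next 3 bits -> l2_idx = 4
  bottom 5 bits -> offset = 0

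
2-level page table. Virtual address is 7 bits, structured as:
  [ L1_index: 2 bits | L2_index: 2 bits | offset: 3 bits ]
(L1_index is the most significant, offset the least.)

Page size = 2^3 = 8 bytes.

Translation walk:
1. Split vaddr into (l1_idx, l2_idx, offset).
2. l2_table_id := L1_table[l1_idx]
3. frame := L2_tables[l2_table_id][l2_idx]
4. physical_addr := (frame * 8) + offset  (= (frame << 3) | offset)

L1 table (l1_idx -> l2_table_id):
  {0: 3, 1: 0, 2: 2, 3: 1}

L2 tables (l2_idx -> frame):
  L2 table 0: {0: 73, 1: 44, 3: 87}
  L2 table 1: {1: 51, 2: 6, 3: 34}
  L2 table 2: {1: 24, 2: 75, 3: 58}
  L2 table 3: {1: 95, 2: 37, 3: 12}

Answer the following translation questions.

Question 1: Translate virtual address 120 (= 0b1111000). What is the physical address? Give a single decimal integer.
vaddr = 120 = 0b1111000
Split: l1_idx=3, l2_idx=3, offset=0
L1[3] = 1
L2[1][3] = 34
paddr = 34 * 8 + 0 = 272

Answer: 272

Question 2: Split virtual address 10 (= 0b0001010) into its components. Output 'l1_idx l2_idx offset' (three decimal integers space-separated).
vaddr = 10 = 0b0001010
  top 2 bits -> l1_idx = 0
  next 2 bits -> l2_idx = 1
  bottom 3 bits -> offset = 2

Answer: 0 1 2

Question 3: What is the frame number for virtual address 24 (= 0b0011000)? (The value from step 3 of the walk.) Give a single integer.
vaddr = 24: l1_idx=0, l2_idx=3
L1[0] = 3; L2[3][3] = 12

Answer: 12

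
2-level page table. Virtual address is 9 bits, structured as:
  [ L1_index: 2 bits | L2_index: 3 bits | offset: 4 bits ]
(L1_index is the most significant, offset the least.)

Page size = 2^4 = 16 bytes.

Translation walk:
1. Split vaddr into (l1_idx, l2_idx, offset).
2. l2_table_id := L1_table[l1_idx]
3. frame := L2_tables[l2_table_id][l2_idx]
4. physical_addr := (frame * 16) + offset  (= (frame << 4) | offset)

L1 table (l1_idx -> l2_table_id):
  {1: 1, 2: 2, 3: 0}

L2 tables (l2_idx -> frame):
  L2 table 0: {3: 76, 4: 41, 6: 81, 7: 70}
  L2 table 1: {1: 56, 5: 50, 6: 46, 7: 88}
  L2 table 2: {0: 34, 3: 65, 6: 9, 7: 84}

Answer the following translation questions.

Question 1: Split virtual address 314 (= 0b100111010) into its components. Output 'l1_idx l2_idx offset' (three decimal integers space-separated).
vaddr = 314 = 0b100111010
  top 2 bits -> l1_idx = 2
  next 3 bits -> l2_idx = 3
  bottom 4 bits -> offset = 10

Answer: 2 3 10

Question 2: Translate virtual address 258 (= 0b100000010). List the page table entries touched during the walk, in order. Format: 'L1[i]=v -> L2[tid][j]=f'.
vaddr = 258 = 0b100000010
Split: l1_idx=2, l2_idx=0, offset=2

Answer: L1[2]=2 -> L2[2][0]=34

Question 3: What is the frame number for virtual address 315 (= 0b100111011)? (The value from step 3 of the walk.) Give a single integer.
Answer: 65

Derivation:
vaddr = 315: l1_idx=2, l2_idx=3
L1[2] = 2; L2[2][3] = 65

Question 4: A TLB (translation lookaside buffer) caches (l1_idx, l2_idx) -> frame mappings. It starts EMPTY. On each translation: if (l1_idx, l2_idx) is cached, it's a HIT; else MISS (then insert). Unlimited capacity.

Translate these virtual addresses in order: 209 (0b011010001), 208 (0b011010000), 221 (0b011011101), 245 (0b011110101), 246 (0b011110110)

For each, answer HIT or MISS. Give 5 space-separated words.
vaddr=209: (1,5) not in TLB -> MISS, insert
vaddr=208: (1,5) in TLB -> HIT
vaddr=221: (1,5) in TLB -> HIT
vaddr=245: (1,7) not in TLB -> MISS, insert
vaddr=246: (1,7) in TLB -> HIT

Answer: MISS HIT HIT MISS HIT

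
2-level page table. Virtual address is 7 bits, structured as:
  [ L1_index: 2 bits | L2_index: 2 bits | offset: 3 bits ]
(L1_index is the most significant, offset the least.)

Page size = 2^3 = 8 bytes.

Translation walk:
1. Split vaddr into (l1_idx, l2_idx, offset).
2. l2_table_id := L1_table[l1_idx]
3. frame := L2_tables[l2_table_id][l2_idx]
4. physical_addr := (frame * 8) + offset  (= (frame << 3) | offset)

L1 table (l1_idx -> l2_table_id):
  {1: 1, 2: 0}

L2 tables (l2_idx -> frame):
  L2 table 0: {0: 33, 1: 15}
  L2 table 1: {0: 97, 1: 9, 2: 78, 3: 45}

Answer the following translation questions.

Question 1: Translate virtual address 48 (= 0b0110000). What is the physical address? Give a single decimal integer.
Answer: 624

Derivation:
vaddr = 48 = 0b0110000
Split: l1_idx=1, l2_idx=2, offset=0
L1[1] = 1
L2[1][2] = 78
paddr = 78 * 8 + 0 = 624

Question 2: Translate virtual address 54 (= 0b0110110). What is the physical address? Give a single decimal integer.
vaddr = 54 = 0b0110110
Split: l1_idx=1, l2_idx=2, offset=6
L1[1] = 1
L2[1][2] = 78
paddr = 78 * 8 + 6 = 630

Answer: 630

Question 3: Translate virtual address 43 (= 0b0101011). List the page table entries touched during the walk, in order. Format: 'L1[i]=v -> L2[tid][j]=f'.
Answer: L1[1]=1 -> L2[1][1]=9

Derivation:
vaddr = 43 = 0b0101011
Split: l1_idx=1, l2_idx=1, offset=3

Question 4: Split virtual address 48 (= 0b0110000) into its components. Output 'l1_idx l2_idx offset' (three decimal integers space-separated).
Answer: 1 2 0

Derivation:
vaddr = 48 = 0b0110000
  top 2 bits -> l1_idx = 1
  next 2 bits -> l2_idx = 2
  bottom 3 bits -> offset = 0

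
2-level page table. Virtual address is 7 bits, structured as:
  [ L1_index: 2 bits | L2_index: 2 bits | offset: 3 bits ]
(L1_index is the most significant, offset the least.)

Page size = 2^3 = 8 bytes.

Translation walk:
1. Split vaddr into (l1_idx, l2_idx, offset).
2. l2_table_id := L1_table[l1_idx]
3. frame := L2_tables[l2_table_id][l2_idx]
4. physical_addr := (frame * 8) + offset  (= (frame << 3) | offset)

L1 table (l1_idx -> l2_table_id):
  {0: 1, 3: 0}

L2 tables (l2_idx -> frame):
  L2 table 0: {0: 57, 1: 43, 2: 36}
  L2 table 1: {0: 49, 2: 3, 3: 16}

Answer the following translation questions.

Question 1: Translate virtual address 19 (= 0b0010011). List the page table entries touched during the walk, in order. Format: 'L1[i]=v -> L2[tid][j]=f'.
Answer: L1[0]=1 -> L2[1][2]=3

Derivation:
vaddr = 19 = 0b0010011
Split: l1_idx=0, l2_idx=2, offset=3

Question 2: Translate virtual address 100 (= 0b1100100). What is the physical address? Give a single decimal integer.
vaddr = 100 = 0b1100100
Split: l1_idx=3, l2_idx=0, offset=4
L1[3] = 0
L2[0][0] = 57
paddr = 57 * 8 + 4 = 460

Answer: 460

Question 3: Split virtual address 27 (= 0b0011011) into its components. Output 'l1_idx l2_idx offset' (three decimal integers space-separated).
vaddr = 27 = 0b0011011
  top 2 bits -> l1_idx = 0
  next 2 bits -> l2_idx = 3
  bottom 3 bits -> offset = 3

Answer: 0 3 3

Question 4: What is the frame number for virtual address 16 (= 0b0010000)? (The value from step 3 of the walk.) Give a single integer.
vaddr = 16: l1_idx=0, l2_idx=2
L1[0] = 1; L2[1][2] = 3

Answer: 3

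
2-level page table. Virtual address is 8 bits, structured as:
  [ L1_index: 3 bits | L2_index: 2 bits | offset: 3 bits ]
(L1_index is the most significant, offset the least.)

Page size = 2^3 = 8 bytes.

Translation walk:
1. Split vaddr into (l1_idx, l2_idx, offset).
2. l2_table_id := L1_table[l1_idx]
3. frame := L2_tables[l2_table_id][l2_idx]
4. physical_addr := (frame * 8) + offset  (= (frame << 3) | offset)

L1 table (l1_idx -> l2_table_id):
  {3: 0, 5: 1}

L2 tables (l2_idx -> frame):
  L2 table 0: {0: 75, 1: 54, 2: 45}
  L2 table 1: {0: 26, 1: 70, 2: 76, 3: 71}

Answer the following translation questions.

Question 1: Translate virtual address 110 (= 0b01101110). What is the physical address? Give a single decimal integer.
vaddr = 110 = 0b01101110
Split: l1_idx=3, l2_idx=1, offset=6
L1[3] = 0
L2[0][1] = 54
paddr = 54 * 8 + 6 = 438

Answer: 438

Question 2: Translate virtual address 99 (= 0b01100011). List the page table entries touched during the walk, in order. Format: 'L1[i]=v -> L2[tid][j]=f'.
vaddr = 99 = 0b01100011
Split: l1_idx=3, l2_idx=0, offset=3

Answer: L1[3]=0 -> L2[0][0]=75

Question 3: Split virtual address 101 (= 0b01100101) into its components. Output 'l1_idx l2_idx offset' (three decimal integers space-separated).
Answer: 3 0 5

Derivation:
vaddr = 101 = 0b01100101
  top 3 bits -> l1_idx = 3
  next 2 bits -> l2_idx = 0
  bottom 3 bits -> offset = 5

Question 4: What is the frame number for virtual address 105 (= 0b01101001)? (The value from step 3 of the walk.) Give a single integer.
vaddr = 105: l1_idx=3, l2_idx=1
L1[3] = 0; L2[0][1] = 54

Answer: 54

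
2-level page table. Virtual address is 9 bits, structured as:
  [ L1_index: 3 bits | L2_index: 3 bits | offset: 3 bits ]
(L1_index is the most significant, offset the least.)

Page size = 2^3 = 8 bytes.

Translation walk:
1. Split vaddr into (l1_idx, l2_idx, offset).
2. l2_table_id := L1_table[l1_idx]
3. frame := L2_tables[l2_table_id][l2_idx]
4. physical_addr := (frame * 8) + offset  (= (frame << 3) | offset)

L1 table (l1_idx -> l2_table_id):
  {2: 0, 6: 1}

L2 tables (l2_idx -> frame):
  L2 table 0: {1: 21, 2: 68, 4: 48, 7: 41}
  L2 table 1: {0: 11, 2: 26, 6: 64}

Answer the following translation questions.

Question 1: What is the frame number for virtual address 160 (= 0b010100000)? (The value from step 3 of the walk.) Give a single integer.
vaddr = 160: l1_idx=2, l2_idx=4
L1[2] = 0; L2[0][4] = 48

Answer: 48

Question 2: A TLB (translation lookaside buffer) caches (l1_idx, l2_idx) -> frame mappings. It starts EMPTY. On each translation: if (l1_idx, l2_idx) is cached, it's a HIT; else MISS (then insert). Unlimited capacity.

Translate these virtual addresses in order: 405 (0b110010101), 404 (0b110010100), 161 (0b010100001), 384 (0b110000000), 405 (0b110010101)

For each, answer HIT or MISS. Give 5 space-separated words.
Answer: MISS HIT MISS MISS HIT

Derivation:
vaddr=405: (6,2) not in TLB -> MISS, insert
vaddr=404: (6,2) in TLB -> HIT
vaddr=161: (2,4) not in TLB -> MISS, insert
vaddr=384: (6,0) not in TLB -> MISS, insert
vaddr=405: (6,2) in TLB -> HIT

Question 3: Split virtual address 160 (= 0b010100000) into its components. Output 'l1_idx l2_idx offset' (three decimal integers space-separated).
vaddr = 160 = 0b010100000
  top 3 bits -> l1_idx = 2
  next 3 bits -> l2_idx = 4
  bottom 3 bits -> offset = 0

Answer: 2 4 0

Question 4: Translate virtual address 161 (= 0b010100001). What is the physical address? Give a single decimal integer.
Answer: 385

Derivation:
vaddr = 161 = 0b010100001
Split: l1_idx=2, l2_idx=4, offset=1
L1[2] = 0
L2[0][4] = 48
paddr = 48 * 8 + 1 = 385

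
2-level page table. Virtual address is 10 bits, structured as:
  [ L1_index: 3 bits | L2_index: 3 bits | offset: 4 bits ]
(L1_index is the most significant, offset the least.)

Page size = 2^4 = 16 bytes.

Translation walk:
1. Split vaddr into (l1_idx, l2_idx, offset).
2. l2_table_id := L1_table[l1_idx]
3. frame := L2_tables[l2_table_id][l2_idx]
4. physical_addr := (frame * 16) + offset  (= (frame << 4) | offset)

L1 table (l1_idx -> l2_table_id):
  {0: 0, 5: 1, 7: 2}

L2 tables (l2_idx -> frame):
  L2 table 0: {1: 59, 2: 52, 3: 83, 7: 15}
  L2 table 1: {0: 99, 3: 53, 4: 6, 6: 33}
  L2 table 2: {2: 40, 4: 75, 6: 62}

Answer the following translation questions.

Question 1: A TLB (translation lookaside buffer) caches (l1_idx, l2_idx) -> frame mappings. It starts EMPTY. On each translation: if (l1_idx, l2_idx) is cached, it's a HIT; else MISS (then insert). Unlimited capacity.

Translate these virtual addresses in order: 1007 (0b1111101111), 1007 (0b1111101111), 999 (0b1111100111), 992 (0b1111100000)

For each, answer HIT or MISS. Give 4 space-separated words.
Answer: MISS HIT HIT HIT

Derivation:
vaddr=1007: (7,6) not in TLB -> MISS, insert
vaddr=1007: (7,6) in TLB -> HIT
vaddr=999: (7,6) in TLB -> HIT
vaddr=992: (7,6) in TLB -> HIT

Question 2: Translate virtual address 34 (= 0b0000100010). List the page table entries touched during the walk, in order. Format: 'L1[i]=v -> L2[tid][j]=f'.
Answer: L1[0]=0 -> L2[0][2]=52

Derivation:
vaddr = 34 = 0b0000100010
Split: l1_idx=0, l2_idx=2, offset=2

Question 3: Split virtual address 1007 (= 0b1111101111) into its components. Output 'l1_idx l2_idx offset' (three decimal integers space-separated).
vaddr = 1007 = 0b1111101111
  top 3 bits -> l1_idx = 7
  next 3 bits -> l2_idx = 6
  bottom 4 bits -> offset = 15

Answer: 7 6 15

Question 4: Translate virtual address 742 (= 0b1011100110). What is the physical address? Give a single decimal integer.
Answer: 534

Derivation:
vaddr = 742 = 0b1011100110
Split: l1_idx=5, l2_idx=6, offset=6
L1[5] = 1
L2[1][6] = 33
paddr = 33 * 16 + 6 = 534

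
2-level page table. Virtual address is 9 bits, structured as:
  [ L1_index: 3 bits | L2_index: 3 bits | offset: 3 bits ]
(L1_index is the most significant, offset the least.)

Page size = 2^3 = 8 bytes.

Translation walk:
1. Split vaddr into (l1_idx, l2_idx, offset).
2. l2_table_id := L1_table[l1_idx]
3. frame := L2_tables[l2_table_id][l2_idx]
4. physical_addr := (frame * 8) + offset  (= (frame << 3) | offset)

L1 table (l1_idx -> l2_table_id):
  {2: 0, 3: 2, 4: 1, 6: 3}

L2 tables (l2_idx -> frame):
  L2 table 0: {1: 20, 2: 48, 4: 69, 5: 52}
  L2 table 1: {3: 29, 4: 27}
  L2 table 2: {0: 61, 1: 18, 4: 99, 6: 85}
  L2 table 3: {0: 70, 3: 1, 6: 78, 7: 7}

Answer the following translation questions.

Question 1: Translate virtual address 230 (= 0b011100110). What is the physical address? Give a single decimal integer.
vaddr = 230 = 0b011100110
Split: l1_idx=3, l2_idx=4, offset=6
L1[3] = 2
L2[2][4] = 99
paddr = 99 * 8 + 6 = 798

Answer: 798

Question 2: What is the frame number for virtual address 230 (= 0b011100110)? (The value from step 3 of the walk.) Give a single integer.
vaddr = 230: l1_idx=3, l2_idx=4
L1[3] = 2; L2[2][4] = 99

Answer: 99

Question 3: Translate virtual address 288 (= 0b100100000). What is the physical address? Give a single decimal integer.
Answer: 216

Derivation:
vaddr = 288 = 0b100100000
Split: l1_idx=4, l2_idx=4, offset=0
L1[4] = 1
L2[1][4] = 27
paddr = 27 * 8 + 0 = 216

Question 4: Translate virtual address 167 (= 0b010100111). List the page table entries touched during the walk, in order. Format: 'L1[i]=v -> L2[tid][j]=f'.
vaddr = 167 = 0b010100111
Split: l1_idx=2, l2_idx=4, offset=7

Answer: L1[2]=0 -> L2[0][4]=69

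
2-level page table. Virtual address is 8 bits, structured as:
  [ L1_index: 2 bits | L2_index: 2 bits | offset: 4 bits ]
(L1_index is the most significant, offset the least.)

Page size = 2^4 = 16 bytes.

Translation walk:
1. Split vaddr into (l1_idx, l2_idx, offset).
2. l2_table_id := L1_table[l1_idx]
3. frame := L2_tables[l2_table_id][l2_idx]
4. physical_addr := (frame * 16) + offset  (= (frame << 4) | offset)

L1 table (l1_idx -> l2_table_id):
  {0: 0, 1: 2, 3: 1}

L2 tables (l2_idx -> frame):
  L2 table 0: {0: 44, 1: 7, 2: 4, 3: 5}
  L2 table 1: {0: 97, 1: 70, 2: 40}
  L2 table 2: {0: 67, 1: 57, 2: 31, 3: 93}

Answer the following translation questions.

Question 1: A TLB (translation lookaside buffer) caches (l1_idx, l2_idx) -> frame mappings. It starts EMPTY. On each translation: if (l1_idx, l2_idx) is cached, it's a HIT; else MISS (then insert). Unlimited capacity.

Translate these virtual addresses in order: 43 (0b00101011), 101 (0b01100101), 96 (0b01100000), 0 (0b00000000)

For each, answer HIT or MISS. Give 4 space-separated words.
Answer: MISS MISS HIT MISS

Derivation:
vaddr=43: (0,2) not in TLB -> MISS, insert
vaddr=101: (1,2) not in TLB -> MISS, insert
vaddr=96: (1,2) in TLB -> HIT
vaddr=0: (0,0) not in TLB -> MISS, insert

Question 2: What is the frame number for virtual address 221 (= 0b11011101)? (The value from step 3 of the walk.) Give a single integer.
vaddr = 221: l1_idx=3, l2_idx=1
L1[3] = 1; L2[1][1] = 70

Answer: 70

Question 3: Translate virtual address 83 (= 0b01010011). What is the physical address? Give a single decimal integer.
Answer: 915

Derivation:
vaddr = 83 = 0b01010011
Split: l1_idx=1, l2_idx=1, offset=3
L1[1] = 2
L2[2][1] = 57
paddr = 57 * 16 + 3 = 915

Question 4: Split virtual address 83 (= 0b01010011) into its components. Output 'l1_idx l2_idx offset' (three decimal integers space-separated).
Answer: 1 1 3

Derivation:
vaddr = 83 = 0b01010011
  top 2 bits -> l1_idx = 1
  next 2 bits -> l2_idx = 1
  bottom 4 bits -> offset = 3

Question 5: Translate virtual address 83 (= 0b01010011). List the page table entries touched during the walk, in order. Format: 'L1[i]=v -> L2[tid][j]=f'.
Answer: L1[1]=2 -> L2[2][1]=57

Derivation:
vaddr = 83 = 0b01010011
Split: l1_idx=1, l2_idx=1, offset=3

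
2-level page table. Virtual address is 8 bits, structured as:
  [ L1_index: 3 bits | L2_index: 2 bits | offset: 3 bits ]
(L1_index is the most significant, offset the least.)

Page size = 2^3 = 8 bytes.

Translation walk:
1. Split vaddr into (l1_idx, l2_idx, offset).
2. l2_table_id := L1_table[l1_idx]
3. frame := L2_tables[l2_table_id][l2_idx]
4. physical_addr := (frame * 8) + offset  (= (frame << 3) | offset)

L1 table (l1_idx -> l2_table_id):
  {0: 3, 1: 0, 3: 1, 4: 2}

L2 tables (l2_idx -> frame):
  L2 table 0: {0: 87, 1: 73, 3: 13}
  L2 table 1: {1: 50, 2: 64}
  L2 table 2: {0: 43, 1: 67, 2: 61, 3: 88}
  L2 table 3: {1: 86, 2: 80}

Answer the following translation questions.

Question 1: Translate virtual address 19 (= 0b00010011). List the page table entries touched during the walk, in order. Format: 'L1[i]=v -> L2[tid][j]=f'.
Answer: L1[0]=3 -> L2[3][2]=80

Derivation:
vaddr = 19 = 0b00010011
Split: l1_idx=0, l2_idx=2, offset=3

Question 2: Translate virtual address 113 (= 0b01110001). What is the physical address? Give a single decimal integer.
Answer: 513

Derivation:
vaddr = 113 = 0b01110001
Split: l1_idx=3, l2_idx=2, offset=1
L1[3] = 1
L2[1][2] = 64
paddr = 64 * 8 + 1 = 513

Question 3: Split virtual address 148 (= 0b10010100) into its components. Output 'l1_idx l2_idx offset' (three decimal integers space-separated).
Answer: 4 2 4

Derivation:
vaddr = 148 = 0b10010100
  top 3 bits -> l1_idx = 4
  next 2 bits -> l2_idx = 2
  bottom 3 bits -> offset = 4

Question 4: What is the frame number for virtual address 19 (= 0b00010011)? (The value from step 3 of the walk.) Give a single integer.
Answer: 80

Derivation:
vaddr = 19: l1_idx=0, l2_idx=2
L1[0] = 3; L2[3][2] = 80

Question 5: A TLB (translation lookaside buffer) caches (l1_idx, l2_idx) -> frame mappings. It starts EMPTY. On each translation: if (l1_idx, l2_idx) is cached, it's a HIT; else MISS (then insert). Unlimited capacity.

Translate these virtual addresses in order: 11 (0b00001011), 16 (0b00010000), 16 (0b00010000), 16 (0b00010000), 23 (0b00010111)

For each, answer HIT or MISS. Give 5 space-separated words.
Answer: MISS MISS HIT HIT HIT

Derivation:
vaddr=11: (0,1) not in TLB -> MISS, insert
vaddr=16: (0,2) not in TLB -> MISS, insert
vaddr=16: (0,2) in TLB -> HIT
vaddr=16: (0,2) in TLB -> HIT
vaddr=23: (0,2) in TLB -> HIT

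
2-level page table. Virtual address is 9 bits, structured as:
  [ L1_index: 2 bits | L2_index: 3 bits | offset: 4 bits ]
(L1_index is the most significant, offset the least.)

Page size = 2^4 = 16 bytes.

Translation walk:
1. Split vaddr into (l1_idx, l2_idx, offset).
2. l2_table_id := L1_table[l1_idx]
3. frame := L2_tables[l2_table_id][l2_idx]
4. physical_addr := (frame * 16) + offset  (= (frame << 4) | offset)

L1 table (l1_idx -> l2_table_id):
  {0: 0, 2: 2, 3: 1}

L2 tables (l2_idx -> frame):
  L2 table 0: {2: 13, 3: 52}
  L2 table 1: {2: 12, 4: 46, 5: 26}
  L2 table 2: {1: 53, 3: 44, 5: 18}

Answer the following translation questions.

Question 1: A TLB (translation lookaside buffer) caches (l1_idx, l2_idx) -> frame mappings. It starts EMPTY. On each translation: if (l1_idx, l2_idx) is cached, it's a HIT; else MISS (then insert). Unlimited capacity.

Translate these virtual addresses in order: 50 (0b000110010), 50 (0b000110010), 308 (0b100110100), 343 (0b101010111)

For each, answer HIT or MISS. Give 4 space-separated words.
Answer: MISS HIT MISS MISS

Derivation:
vaddr=50: (0,3) not in TLB -> MISS, insert
vaddr=50: (0,3) in TLB -> HIT
vaddr=308: (2,3) not in TLB -> MISS, insert
vaddr=343: (2,5) not in TLB -> MISS, insert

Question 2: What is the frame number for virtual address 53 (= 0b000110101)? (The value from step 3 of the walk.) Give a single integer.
vaddr = 53: l1_idx=0, l2_idx=3
L1[0] = 0; L2[0][3] = 52

Answer: 52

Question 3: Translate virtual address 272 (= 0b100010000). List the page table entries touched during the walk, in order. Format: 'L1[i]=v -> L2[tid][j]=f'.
Answer: L1[2]=2 -> L2[2][1]=53

Derivation:
vaddr = 272 = 0b100010000
Split: l1_idx=2, l2_idx=1, offset=0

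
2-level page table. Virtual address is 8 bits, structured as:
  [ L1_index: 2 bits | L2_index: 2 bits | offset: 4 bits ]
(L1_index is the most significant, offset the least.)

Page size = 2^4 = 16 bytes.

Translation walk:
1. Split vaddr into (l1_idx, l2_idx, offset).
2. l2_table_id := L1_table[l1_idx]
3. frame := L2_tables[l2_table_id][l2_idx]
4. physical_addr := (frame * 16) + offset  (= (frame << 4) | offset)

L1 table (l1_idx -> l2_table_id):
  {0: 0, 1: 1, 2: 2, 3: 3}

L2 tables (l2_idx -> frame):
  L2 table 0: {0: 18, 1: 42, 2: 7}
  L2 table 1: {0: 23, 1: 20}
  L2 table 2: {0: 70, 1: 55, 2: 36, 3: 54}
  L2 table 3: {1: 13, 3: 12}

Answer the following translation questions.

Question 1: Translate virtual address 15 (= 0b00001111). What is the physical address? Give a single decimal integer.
vaddr = 15 = 0b00001111
Split: l1_idx=0, l2_idx=0, offset=15
L1[0] = 0
L2[0][0] = 18
paddr = 18 * 16 + 15 = 303

Answer: 303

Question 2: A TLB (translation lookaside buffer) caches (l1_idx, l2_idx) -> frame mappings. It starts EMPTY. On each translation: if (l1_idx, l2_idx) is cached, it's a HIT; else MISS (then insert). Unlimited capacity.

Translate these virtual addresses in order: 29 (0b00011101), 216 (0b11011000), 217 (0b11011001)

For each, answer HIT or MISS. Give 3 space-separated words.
vaddr=29: (0,1) not in TLB -> MISS, insert
vaddr=216: (3,1) not in TLB -> MISS, insert
vaddr=217: (3,1) in TLB -> HIT

Answer: MISS MISS HIT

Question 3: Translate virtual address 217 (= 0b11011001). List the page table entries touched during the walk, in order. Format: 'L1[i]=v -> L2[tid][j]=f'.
vaddr = 217 = 0b11011001
Split: l1_idx=3, l2_idx=1, offset=9

Answer: L1[3]=3 -> L2[3][1]=13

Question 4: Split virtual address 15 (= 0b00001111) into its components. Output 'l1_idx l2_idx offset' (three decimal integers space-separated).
Answer: 0 0 15

Derivation:
vaddr = 15 = 0b00001111
  top 2 bits -> l1_idx = 0
  next 2 bits -> l2_idx = 0
  bottom 4 bits -> offset = 15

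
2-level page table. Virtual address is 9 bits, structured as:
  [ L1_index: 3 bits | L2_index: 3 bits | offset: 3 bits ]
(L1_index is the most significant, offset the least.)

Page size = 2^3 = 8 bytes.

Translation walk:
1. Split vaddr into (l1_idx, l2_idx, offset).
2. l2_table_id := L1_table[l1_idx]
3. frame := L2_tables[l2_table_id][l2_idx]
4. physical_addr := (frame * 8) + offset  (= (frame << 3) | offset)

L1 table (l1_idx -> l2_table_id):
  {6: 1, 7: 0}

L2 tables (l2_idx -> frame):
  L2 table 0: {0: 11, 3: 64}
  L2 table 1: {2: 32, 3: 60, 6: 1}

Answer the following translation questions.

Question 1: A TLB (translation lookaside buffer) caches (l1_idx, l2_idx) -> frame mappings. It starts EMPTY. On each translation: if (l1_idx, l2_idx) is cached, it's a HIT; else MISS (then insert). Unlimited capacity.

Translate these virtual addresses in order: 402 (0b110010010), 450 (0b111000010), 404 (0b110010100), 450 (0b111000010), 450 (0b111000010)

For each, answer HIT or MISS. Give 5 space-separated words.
vaddr=402: (6,2) not in TLB -> MISS, insert
vaddr=450: (7,0) not in TLB -> MISS, insert
vaddr=404: (6,2) in TLB -> HIT
vaddr=450: (7,0) in TLB -> HIT
vaddr=450: (7,0) in TLB -> HIT

Answer: MISS MISS HIT HIT HIT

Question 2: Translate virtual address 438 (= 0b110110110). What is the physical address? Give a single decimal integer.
vaddr = 438 = 0b110110110
Split: l1_idx=6, l2_idx=6, offset=6
L1[6] = 1
L2[1][6] = 1
paddr = 1 * 8 + 6 = 14

Answer: 14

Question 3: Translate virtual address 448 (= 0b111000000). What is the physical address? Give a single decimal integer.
Answer: 88

Derivation:
vaddr = 448 = 0b111000000
Split: l1_idx=7, l2_idx=0, offset=0
L1[7] = 0
L2[0][0] = 11
paddr = 11 * 8 + 0 = 88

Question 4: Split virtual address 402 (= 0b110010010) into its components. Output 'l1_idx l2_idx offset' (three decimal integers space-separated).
vaddr = 402 = 0b110010010
  top 3 bits -> l1_idx = 6
  next 3 bits -> l2_idx = 2
  bottom 3 bits -> offset = 2

Answer: 6 2 2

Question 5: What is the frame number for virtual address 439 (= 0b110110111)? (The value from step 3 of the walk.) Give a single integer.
vaddr = 439: l1_idx=6, l2_idx=6
L1[6] = 1; L2[1][6] = 1

Answer: 1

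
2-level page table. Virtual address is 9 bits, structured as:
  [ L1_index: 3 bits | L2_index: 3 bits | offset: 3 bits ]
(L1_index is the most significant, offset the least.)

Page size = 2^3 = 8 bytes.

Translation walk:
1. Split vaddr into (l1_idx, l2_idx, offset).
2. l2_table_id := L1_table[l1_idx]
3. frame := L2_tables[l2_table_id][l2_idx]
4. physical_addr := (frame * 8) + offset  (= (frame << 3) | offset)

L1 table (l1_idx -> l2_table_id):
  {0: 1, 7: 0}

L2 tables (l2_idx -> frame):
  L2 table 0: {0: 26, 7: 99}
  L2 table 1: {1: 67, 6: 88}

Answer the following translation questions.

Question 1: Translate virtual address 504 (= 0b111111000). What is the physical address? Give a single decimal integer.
Answer: 792

Derivation:
vaddr = 504 = 0b111111000
Split: l1_idx=7, l2_idx=7, offset=0
L1[7] = 0
L2[0][7] = 99
paddr = 99 * 8 + 0 = 792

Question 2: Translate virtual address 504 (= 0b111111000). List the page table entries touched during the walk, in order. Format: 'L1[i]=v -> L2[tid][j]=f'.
vaddr = 504 = 0b111111000
Split: l1_idx=7, l2_idx=7, offset=0

Answer: L1[7]=0 -> L2[0][7]=99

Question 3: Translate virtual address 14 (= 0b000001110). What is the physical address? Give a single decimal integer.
Answer: 542

Derivation:
vaddr = 14 = 0b000001110
Split: l1_idx=0, l2_idx=1, offset=6
L1[0] = 1
L2[1][1] = 67
paddr = 67 * 8 + 6 = 542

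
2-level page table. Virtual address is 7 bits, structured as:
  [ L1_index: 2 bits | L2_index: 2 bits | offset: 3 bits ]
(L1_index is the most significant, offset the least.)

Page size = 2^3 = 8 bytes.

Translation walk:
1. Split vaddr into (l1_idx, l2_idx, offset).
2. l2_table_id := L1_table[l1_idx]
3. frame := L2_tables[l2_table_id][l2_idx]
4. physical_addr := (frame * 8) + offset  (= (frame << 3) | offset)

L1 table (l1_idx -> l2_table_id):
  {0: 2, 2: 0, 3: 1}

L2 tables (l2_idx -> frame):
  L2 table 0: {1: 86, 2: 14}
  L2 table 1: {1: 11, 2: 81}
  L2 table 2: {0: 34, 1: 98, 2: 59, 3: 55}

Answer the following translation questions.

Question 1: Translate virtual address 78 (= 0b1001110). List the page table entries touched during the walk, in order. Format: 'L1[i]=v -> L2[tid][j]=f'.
Answer: L1[2]=0 -> L2[0][1]=86

Derivation:
vaddr = 78 = 0b1001110
Split: l1_idx=2, l2_idx=1, offset=6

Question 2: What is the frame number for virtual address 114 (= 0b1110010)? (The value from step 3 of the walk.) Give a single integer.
Answer: 81

Derivation:
vaddr = 114: l1_idx=3, l2_idx=2
L1[3] = 1; L2[1][2] = 81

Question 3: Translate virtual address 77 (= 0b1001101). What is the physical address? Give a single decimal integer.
Answer: 693

Derivation:
vaddr = 77 = 0b1001101
Split: l1_idx=2, l2_idx=1, offset=5
L1[2] = 0
L2[0][1] = 86
paddr = 86 * 8 + 5 = 693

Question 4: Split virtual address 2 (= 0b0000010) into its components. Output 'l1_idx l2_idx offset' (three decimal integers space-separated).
Answer: 0 0 2

Derivation:
vaddr = 2 = 0b0000010
  top 2 bits -> l1_idx = 0
  next 2 bits -> l2_idx = 0
  bottom 3 bits -> offset = 2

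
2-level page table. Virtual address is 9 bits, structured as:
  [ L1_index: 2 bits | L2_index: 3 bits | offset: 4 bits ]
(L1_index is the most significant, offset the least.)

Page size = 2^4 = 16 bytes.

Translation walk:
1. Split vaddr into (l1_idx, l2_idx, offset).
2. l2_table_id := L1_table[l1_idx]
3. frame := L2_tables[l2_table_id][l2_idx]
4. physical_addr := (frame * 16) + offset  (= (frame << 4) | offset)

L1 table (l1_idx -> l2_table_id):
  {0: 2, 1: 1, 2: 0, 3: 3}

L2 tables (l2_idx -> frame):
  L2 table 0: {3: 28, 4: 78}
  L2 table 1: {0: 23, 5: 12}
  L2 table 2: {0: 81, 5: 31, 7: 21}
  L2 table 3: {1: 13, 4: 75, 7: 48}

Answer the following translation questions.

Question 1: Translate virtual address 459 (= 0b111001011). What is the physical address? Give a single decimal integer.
vaddr = 459 = 0b111001011
Split: l1_idx=3, l2_idx=4, offset=11
L1[3] = 3
L2[3][4] = 75
paddr = 75 * 16 + 11 = 1211

Answer: 1211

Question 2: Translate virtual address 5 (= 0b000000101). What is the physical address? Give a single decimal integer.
vaddr = 5 = 0b000000101
Split: l1_idx=0, l2_idx=0, offset=5
L1[0] = 2
L2[2][0] = 81
paddr = 81 * 16 + 5 = 1301

Answer: 1301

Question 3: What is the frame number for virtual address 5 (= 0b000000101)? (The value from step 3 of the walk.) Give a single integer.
Answer: 81

Derivation:
vaddr = 5: l1_idx=0, l2_idx=0
L1[0] = 2; L2[2][0] = 81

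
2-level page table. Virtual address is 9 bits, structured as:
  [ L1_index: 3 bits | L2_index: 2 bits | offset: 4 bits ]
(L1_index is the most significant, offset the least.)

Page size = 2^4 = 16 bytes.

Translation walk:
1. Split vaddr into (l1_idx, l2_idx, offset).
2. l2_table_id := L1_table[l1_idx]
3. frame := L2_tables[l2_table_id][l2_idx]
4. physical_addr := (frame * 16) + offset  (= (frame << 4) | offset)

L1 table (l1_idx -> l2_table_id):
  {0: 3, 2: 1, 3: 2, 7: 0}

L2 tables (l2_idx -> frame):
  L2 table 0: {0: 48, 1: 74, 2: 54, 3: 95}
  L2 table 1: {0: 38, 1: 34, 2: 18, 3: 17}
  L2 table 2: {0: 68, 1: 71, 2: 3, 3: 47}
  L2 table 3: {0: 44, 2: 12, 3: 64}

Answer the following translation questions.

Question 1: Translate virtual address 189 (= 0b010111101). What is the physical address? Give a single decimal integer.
Answer: 285

Derivation:
vaddr = 189 = 0b010111101
Split: l1_idx=2, l2_idx=3, offset=13
L1[2] = 1
L2[1][3] = 17
paddr = 17 * 16 + 13 = 285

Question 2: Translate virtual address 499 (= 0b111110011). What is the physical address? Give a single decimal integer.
Answer: 1523

Derivation:
vaddr = 499 = 0b111110011
Split: l1_idx=7, l2_idx=3, offset=3
L1[7] = 0
L2[0][3] = 95
paddr = 95 * 16 + 3 = 1523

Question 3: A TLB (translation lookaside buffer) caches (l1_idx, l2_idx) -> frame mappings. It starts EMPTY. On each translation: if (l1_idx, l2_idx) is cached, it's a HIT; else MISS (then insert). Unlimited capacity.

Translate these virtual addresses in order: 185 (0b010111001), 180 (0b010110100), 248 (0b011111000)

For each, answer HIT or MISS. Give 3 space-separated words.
Answer: MISS HIT MISS

Derivation:
vaddr=185: (2,3) not in TLB -> MISS, insert
vaddr=180: (2,3) in TLB -> HIT
vaddr=248: (3,3) not in TLB -> MISS, insert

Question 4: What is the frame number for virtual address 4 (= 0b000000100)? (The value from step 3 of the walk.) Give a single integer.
Answer: 44

Derivation:
vaddr = 4: l1_idx=0, l2_idx=0
L1[0] = 3; L2[3][0] = 44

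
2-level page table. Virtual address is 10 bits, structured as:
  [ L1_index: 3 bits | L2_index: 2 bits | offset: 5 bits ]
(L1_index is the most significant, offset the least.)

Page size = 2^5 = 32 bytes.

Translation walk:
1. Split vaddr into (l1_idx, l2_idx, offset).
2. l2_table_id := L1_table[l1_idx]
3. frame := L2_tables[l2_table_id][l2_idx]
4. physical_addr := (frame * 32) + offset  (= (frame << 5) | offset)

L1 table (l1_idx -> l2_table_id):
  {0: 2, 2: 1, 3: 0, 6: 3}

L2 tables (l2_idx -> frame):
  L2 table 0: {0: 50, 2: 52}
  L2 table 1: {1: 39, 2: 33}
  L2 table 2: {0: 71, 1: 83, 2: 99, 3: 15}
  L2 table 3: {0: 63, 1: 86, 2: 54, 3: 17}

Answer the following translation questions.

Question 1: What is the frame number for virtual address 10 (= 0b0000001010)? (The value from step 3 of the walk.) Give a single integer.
vaddr = 10: l1_idx=0, l2_idx=0
L1[0] = 2; L2[2][0] = 71

Answer: 71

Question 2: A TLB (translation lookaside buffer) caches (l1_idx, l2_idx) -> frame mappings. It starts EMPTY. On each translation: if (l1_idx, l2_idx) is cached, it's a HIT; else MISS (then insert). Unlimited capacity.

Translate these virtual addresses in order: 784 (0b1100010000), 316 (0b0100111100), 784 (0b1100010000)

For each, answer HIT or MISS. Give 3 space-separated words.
vaddr=784: (6,0) not in TLB -> MISS, insert
vaddr=316: (2,1) not in TLB -> MISS, insert
vaddr=784: (6,0) in TLB -> HIT

Answer: MISS MISS HIT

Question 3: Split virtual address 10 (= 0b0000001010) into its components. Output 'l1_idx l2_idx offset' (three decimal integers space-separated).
vaddr = 10 = 0b0000001010
  top 3 bits -> l1_idx = 0
  next 2 bits -> l2_idx = 0
  bottom 5 bits -> offset = 10

Answer: 0 0 10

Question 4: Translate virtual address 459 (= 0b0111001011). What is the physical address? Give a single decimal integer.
vaddr = 459 = 0b0111001011
Split: l1_idx=3, l2_idx=2, offset=11
L1[3] = 0
L2[0][2] = 52
paddr = 52 * 32 + 11 = 1675

Answer: 1675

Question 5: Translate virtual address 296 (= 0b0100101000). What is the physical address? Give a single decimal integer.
Answer: 1256

Derivation:
vaddr = 296 = 0b0100101000
Split: l1_idx=2, l2_idx=1, offset=8
L1[2] = 1
L2[1][1] = 39
paddr = 39 * 32 + 8 = 1256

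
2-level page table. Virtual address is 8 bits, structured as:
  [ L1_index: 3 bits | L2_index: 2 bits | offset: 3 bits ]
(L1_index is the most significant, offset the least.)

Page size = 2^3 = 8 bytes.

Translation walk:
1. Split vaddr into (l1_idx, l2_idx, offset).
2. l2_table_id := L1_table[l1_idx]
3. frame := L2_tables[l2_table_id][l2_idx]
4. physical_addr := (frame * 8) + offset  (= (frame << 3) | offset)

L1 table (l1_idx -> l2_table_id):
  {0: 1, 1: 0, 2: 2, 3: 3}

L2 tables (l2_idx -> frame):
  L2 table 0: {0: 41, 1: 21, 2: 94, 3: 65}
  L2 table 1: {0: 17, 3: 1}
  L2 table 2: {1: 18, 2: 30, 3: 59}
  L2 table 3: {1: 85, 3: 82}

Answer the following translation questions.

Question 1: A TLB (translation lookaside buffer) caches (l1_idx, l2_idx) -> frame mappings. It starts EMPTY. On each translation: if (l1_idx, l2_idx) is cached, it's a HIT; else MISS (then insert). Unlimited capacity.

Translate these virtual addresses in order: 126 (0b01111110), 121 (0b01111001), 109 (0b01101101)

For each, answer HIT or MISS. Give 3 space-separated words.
Answer: MISS HIT MISS

Derivation:
vaddr=126: (3,3) not in TLB -> MISS, insert
vaddr=121: (3,3) in TLB -> HIT
vaddr=109: (3,1) not in TLB -> MISS, insert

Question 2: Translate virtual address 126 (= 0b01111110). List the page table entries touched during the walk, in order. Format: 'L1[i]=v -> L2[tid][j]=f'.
Answer: L1[3]=3 -> L2[3][3]=82

Derivation:
vaddr = 126 = 0b01111110
Split: l1_idx=3, l2_idx=3, offset=6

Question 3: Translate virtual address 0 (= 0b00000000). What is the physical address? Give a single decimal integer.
vaddr = 0 = 0b00000000
Split: l1_idx=0, l2_idx=0, offset=0
L1[0] = 1
L2[1][0] = 17
paddr = 17 * 8 + 0 = 136

Answer: 136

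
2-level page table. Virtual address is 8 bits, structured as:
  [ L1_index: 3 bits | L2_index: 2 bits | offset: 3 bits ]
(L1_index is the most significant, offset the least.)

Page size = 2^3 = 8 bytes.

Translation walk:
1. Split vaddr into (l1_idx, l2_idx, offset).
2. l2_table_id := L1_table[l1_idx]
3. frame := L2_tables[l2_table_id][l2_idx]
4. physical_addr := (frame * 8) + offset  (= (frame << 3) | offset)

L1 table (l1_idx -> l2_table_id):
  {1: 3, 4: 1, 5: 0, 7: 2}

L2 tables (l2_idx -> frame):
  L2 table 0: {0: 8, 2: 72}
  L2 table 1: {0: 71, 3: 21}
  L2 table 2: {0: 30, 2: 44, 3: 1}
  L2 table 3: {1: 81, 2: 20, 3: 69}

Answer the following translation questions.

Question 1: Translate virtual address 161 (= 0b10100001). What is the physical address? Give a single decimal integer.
vaddr = 161 = 0b10100001
Split: l1_idx=5, l2_idx=0, offset=1
L1[5] = 0
L2[0][0] = 8
paddr = 8 * 8 + 1 = 65

Answer: 65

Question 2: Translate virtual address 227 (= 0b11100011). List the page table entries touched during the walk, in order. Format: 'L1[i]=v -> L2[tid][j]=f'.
Answer: L1[7]=2 -> L2[2][0]=30

Derivation:
vaddr = 227 = 0b11100011
Split: l1_idx=7, l2_idx=0, offset=3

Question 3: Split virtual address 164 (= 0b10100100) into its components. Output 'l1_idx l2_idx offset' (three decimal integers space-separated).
Answer: 5 0 4

Derivation:
vaddr = 164 = 0b10100100
  top 3 bits -> l1_idx = 5
  next 2 bits -> l2_idx = 0
  bottom 3 bits -> offset = 4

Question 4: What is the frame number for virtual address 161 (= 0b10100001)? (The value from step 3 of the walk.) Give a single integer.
vaddr = 161: l1_idx=5, l2_idx=0
L1[5] = 0; L2[0][0] = 8

Answer: 8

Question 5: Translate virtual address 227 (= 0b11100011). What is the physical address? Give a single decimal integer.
Answer: 243

Derivation:
vaddr = 227 = 0b11100011
Split: l1_idx=7, l2_idx=0, offset=3
L1[7] = 2
L2[2][0] = 30
paddr = 30 * 8 + 3 = 243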